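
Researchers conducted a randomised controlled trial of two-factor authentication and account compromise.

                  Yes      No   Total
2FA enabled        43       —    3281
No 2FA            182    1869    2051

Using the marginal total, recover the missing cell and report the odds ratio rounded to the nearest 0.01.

The missing cell is in the exposed row: 3281 − 43 = 3238.
So a = 43, b = 3238, c = 182, d = 1869.
OR = (a·d)/(b·c) = (43 × 1869) / (3238 × 182) = 80367 / 589316 = 0.13637

0.14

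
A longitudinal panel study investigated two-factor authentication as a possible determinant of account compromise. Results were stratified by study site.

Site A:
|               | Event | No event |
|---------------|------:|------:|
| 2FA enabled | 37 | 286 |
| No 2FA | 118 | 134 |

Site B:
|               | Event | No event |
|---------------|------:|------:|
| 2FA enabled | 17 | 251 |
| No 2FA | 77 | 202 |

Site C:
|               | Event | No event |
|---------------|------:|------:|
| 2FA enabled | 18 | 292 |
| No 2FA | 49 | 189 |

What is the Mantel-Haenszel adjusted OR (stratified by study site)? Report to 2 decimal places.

OR_MH = Σ(aᵢdᵢ/nᵢ) / Σ(bᵢcᵢ/nᵢ), where nᵢ is the stratum total.
Stratum 1 (Site A): n = 575; a·d/n = 37·134/575 = 8.6226; b·c/n = 286·118/575 = 58.6922
Stratum 2 (Site B): n = 547; a·d/n = 17·202/547 = 6.2779; b·c/n = 251·77/547 = 35.3327
Stratum 3 (Site C): n = 548; a·d/n = 18·189/548 = 6.2080; b·c/n = 292·49/548 = 26.1095
OR_MH = (8.6226 + 6.2779 + 6.2080) / (58.6922 + 35.3327 + 26.1095) = 21.1085 / 120.1344 = 0.17571

0.18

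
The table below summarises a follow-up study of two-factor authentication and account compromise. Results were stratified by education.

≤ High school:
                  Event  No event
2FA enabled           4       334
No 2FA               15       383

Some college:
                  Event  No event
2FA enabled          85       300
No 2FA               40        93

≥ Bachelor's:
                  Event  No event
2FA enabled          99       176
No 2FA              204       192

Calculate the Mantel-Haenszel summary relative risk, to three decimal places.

RR_MH = Σ(aᵢ·n₀ᵢ/nᵢ) / Σ(cᵢ·n₁ᵢ/nᵢ), with n₁ᵢ = aᵢ+bᵢ (exposed), n₀ᵢ = cᵢ+dᵢ (unexposed), nᵢ = n₁ᵢ+n₀ᵢ.
Stratum 1 (≤ High school): n₁ = 338, n₀ = 398, n = 736; a·n₀/n = 4·398/736 = 2.1630; c·n₁/n = 15·338/736 = 6.8886
Stratum 2 (Some college): n₁ = 385, n₀ = 133, n = 518; a·n₀/n = 85·133/518 = 21.8243; c·n₁/n = 40·385/518 = 29.7297
Stratum 3 (≥ Bachelor's): n₁ = 275, n₀ = 396, n = 671; a·n₀/n = 99·396/671 = 58.4262; c·n₁/n = 204·275/671 = 83.6066
RR_MH = (2.1630 + 21.8243 + 58.4262) / (6.8886 + 29.7297 + 83.6066) = 82.4136 / 120.2249 = 0.68550

0.685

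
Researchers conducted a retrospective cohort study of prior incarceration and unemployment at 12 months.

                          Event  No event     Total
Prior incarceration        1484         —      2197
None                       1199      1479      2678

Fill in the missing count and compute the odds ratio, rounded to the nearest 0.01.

The missing cell is in the exposed row: 2197 − 1484 = 713.
So a = 1484, b = 713, c = 1199, d = 1479.
OR = (a·d)/(b·c) = (1484 × 1479) / (713 × 1199) = 2194836 / 854887 = 2.56740

2.57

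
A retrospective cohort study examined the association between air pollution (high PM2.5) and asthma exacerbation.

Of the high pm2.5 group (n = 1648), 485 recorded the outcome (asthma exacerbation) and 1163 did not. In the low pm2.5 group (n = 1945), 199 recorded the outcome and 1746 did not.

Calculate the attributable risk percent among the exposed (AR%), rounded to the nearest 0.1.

From the description: a = 485, b = 1163, c = 199, d = 1746.
Risk in exposed = 485/1648 = 0.29430; risk in unexposed = 199/1945 = 0.10231.
RR = 0.29430/0.10231 = 2.87641
AR% = (RR − 1)/RR × 100 = (2.87641 − 1)/2.87641 × 100 = 65.2345%

65.2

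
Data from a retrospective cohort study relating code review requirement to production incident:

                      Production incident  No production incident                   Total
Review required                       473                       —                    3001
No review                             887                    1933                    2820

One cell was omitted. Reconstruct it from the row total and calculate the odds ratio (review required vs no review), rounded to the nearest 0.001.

The missing cell is in the exposed row: 3001 − 473 = 2528.
So a = 473, b = 2528, c = 887, d = 1933.
OR = (a·d)/(b·c) = (473 × 1933) / (2528 × 887) = 914309 / 2242336 = 0.40775

0.408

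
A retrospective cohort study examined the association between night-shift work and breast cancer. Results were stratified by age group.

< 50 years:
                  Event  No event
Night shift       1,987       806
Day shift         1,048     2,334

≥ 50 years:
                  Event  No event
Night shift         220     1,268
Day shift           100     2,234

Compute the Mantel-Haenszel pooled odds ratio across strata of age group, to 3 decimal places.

OR_MH = Σ(aᵢdᵢ/nᵢ) / Σ(bᵢcᵢ/nᵢ), where nᵢ is the stratum total.
Stratum 1 (< 50 years): n = 6175; a·d/n = 1987·2334/6175 = 751.0377; b·c/n = 806·1048/6175 = 136.7916
Stratum 2 (≥ 50 years): n = 3822; a·d/n = 220·2234/3822 = 128.5924; b·c/n = 1268·100/3822 = 33.1763
OR_MH = (751.0377 + 128.5924) / (136.7916 + 33.1763) = 879.6301 / 169.9679 = 5.17527

5.175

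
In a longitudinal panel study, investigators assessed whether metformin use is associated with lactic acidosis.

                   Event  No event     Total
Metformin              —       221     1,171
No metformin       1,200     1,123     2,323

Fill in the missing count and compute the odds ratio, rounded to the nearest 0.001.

4.023

The missing cell is in the exposed row: 1171 − 221 = 950.
So a = 950, b = 221, c = 1200, d = 1123.
OR = (a·d)/(b·c) = (950 × 1123) / (221 × 1200) = 1066850 / 265200 = 4.02281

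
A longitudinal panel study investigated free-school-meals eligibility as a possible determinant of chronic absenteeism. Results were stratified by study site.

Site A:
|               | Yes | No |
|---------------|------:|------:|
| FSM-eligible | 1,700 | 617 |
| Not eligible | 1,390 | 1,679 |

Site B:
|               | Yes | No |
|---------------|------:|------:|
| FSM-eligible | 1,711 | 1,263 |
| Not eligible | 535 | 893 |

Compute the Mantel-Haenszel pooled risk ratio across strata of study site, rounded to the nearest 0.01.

1.59

RR_MH = Σ(aᵢ·n₀ᵢ/nᵢ) / Σ(cᵢ·n₁ᵢ/nᵢ), with n₁ᵢ = aᵢ+bᵢ (exposed), n₀ᵢ = cᵢ+dᵢ (unexposed), nᵢ = n₁ᵢ+n₀ᵢ.
Stratum 1 (Site A): n₁ = 2317, n₀ = 3069, n = 5386; a·n₀/n = 1700·3069/5386 = 968.6781; c·n₁/n = 1390·2317/5386 = 597.9632
Stratum 2 (Site B): n₁ = 2974, n₀ = 1428, n = 4402; a·n₀/n = 1711·1428/4402 = 555.0450; c·n₁/n = 535·2974/4402 = 361.4471
RR_MH = (968.6781 + 555.0450) / (597.9632 + 361.4471) = 1523.7230 / 959.4103 = 1.58819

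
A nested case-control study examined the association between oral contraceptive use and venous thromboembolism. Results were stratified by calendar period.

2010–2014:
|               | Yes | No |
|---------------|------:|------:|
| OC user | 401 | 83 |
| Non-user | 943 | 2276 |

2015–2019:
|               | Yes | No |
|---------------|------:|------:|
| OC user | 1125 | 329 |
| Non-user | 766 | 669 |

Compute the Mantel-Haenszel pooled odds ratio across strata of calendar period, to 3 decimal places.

OR_MH = Σ(aᵢdᵢ/nᵢ) / Σ(bᵢcᵢ/nᵢ), where nᵢ is the stratum total.
Stratum 1 (2010–2014): n = 3703; a·d/n = 401·2276/3703 = 246.4693; b·c/n = 83·943/3703 = 21.1366
Stratum 2 (2015–2019): n = 2889; a·d/n = 1125·669/2889 = 260.5140; b·c/n = 329·766/2889 = 87.2323
OR_MH = (246.4693 + 260.5140) / (21.1366 + 87.2323) = 506.9834 / 108.3689 = 4.67831

4.678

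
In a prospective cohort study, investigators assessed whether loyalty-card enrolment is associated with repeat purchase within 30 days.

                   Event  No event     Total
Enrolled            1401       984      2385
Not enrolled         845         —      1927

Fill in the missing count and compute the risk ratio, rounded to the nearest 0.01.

1.34

The missing cell is in the unexposed row: 1927 − 845 = 1082.
So a = 1401, b = 984, c = 845, d = 1082.
RR = [a/(a+b)] / [c/(c+d)] = (1401/2385) / (845/1927) = 0.58742/0.43851 = 1.33960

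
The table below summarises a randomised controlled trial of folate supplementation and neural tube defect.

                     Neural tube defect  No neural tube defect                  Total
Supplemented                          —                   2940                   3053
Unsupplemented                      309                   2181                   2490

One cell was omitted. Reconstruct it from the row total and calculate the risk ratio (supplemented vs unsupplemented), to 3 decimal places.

The missing cell is in the exposed row: 3053 − 2940 = 113.
So a = 113, b = 2940, c = 309, d = 2181.
RR = [a/(a+b)] / [c/(c+d)] = (113/3053) / (309/2490) = 0.03701/0.12410 = 0.29826

0.298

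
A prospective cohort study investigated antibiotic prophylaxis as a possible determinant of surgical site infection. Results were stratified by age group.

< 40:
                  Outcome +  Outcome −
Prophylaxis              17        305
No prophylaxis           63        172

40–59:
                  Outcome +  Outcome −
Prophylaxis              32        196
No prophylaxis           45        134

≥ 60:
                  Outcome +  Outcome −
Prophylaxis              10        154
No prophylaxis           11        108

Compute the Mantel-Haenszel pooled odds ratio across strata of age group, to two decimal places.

OR_MH = Σ(aᵢdᵢ/nᵢ) / Σ(bᵢcᵢ/nᵢ), where nᵢ is the stratum total.
Stratum 1 (< 40): n = 557; a·d/n = 17·172/557 = 5.2496; b·c/n = 305·63/557 = 34.4973
Stratum 2 (40–59): n = 407; a·d/n = 32·134/407 = 10.5356; b·c/n = 196·45/407 = 21.6708
Stratum 3 (≥ 60): n = 283; a·d/n = 10·108/283 = 3.8163; b·c/n = 154·11/283 = 5.9859
OR_MH = (5.2496 + 10.5356 + 3.8163) / (34.4973 + 21.6708 + 5.9859) = 19.6014 / 62.1539 = 0.31537

0.32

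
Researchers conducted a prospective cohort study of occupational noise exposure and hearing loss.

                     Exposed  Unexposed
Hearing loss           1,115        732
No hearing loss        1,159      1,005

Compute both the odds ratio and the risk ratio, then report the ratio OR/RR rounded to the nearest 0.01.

1.14

Reading the table with exposure as columns: a = 1115 (Exposed, case), b = 1159 (Exposed, non-case), c = 732 (Unexposed, case), d = 1005.
OR = (1115·1005)/(1159·732) = 1120575/848388 = 1.32083
Risk in exposed = 1115/2274 = 0.49033; risk in unexposed = 732/1737 = 0.42142; RR = 1.16352
OR/RR = 1.32083 / 1.16352 = 1.13520
The outcome is not rare, so the OR lies further from 1 than the RR.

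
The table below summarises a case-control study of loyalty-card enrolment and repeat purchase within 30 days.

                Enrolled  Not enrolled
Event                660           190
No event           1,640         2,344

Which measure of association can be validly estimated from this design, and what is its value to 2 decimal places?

4.96

Reading the table with exposure as columns: a = 660 (Enrolled, case), b = 1640 (Enrolled, non-case), c = 190 (Not enrolled, case), d = 2344.
This is a case-control study: participants were sampled on outcome status, so risks in the source population cannot be estimated directly — relative risk is not valid here. The odds ratio is the appropriate measure.
OR = (a·d)/(b·c) = (660 × 2344) / (1640 × 190) = 1547040 / 311600 = 4.96483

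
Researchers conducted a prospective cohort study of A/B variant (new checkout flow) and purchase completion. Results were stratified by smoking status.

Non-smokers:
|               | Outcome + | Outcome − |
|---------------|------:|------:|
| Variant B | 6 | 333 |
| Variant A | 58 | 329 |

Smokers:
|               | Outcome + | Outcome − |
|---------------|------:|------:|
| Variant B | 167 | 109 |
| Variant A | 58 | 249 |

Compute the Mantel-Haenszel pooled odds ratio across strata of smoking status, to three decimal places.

1.977

OR_MH = Σ(aᵢdᵢ/nᵢ) / Σ(bᵢcᵢ/nᵢ), where nᵢ is the stratum total.
Stratum 1 (Non-smokers): n = 726; a·d/n = 6·329/726 = 2.7190; b·c/n = 333·58/726 = 26.6033
Stratum 2 (Smokers): n = 583; a·d/n = 167·249/583 = 71.3259; b·c/n = 109·58/583 = 10.8439
OR_MH = (2.7190 + 71.3259) / (26.6033 + 10.8439) = 74.0449 / 37.4472 = 1.97731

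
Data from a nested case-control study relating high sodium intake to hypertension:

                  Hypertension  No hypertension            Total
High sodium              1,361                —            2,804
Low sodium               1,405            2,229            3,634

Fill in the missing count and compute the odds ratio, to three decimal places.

1.496

The missing cell is in the exposed row: 2804 − 1361 = 1443.
So a = 1361, b = 1443, c = 1405, d = 2229.
OR = (a·d)/(b·c) = (1361 × 2229) / (1443 × 1405) = 3033669 / 2027415 = 1.49632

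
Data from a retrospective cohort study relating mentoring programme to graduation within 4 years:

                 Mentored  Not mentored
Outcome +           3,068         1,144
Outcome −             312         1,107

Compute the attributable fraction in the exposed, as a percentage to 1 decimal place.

Reading the table with exposure as columns: a = 3068 (Mentored, case), b = 312 (Mentored, non-case), c = 1144 (Not mentored, case), d = 1107.
Risk in exposed = 3068/3380 = 0.90769; risk in unexposed = 1144/2251 = 0.50822.
RR = 0.90769/0.50822 = 1.78603
AR% = (RR − 1)/RR × 100 = (1.78603 − 1)/1.78603 × 100 = 44.0098%

44.0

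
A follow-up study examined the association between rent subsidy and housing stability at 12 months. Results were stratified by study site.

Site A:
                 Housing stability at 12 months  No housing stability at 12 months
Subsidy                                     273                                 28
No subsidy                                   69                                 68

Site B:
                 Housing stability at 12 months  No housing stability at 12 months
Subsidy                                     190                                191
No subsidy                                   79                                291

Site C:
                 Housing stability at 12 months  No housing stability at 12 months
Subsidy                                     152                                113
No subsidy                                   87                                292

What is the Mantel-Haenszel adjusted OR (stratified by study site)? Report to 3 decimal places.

OR_MH = Σ(aᵢdᵢ/nᵢ) / Σ(bᵢcᵢ/nᵢ), where nᵢ is the stratum total.
Stratum 1 (Site A): n = 438; a·d/n = 273·68/438 = 42.3836; b·c/n = 28·69/438 = 4.4110
Stratum 2 (Site B): n = 751; a·d/n = 190·291/751 = 73.6218; b·c/n = 191·79/751 = 20.0919
Stratum 3 (Site C): n = 644; a·d/n = 152·292/644 = 68.9193; b·c/n = 113·87/644 = 15.2655
OR_MH = (42.3836 + 73.6218 + 68.9193) / (4.4110 + 20.0919 + 15.2655) = 184.9247 / 39.7684 = 4.65004

4.650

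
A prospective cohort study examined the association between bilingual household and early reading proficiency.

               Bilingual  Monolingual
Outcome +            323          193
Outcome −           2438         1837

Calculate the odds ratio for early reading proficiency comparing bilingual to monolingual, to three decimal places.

Reading the table with exposure as columns: a = 323 (Bilingual, case), b = 2438 (Bilingual, non-case), c = 193 (Monolingual, case), d = 1837.
OR = (a·d)/(b·c) = (323 × 1837) / (2438 × 193) = 593351 / 470534 = 1.26102
The odds of early reading proficiency are about 1.26 times as high in the bilingual group.

1.261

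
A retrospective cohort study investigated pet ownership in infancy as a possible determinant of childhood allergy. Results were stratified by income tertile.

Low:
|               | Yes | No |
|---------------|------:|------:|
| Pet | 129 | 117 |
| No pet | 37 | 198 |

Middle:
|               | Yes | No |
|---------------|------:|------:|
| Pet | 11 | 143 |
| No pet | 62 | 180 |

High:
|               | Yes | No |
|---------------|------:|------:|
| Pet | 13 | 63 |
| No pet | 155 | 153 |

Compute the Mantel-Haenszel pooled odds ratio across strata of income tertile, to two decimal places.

1.11

OR_MH = Σ(aᵢdᵢ/nᵢ) / Σ(bᵢcᵢ/nᵢ), where nᵢ is the stratum total.
Stratum 1 (Low): n = 481; a·d/n = 129·198/481 = 53.1019; b·c/n = 117·37/481 = 9.0000
Stratum 2 (Middle): n = 396; a·d/n = 11·180/396 = 5.0000; b·c/n = 143·62/396 = 22.3889
Stratum 3 (High): n = 384; a·d/n = 13·153/384 = 5.1797; b·c/n = 63·155/384 = 25.4297
OR_MH = (53.1019 + 5.0000 + 5.1797) / (9.0000 + 22.3889 + 25.4297) = 63.2816 / 56.8186 = 1.11375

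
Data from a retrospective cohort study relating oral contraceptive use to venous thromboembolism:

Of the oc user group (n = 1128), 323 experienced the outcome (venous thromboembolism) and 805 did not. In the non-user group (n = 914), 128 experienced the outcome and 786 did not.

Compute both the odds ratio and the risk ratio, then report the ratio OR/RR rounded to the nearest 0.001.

1.205

From the description: a = 323, b = 805, c = 128, d = 786.
OR = (323·786)/(805·128) = 253878/103040 = 2.46388
Risk in exposed = 323/1128 = 0.28635; risk in unexposed = 128/914 = 0.14004; RR = 2.04470
OR/RR = 2.46388 / 2.04470 = 1.20501
The outcome is not rare, so the OR lies further from 1 than the RR.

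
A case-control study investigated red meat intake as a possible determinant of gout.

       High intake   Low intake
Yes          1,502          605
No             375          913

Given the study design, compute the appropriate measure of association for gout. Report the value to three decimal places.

6.044

Reading the table with exposure as columns: a = 1502 (High intake, case), b = 375 (High intake, non-case), c = 605 (Low intake, case), d = 913.
This is a case-control study: participants were sampled on outcome status, so risks in the source population cannot be estimated directly — relative risk is not valid here. The odds ratio is the appropriate measure.
OR = (a·d)/(b·c) = (1502 × 913) / (375 × 605) = 1371326 / 226875 = 6.04441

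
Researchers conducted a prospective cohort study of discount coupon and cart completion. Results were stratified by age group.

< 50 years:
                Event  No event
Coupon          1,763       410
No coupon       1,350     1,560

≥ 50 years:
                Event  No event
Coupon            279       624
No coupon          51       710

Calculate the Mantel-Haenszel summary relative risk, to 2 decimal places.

1.88

RR_MH = Σ(aᵢ·n₀ᵢ/nᵢ) / Σ(cᵢ·n₁ᵢ/nᵢ), with n₁ᵢ = aᵢ+bᵢ (exposed), n₀ᵢ = cᵢ+dᵢ (unexposed), nᵢ = n₁ᵢ+n₀ᵢ.
Stratum 1 (< 50 years): n₁ = 2173, n₀ = 2910, n = 5083; a·n₀/n = 1763·2910/5083 = 1009.3114; c·n₁/n = 1350·2173/5083 = 577.1296
Stratum 2 (≥ 50 years): n₁ = 903, n₀ = 761, n = 1664; a·n₀/n = 279·761/1664 = 127.5956; c·n₁/n = 51·903/1664 = 27.6761
RR_MH = (1009.3114 + 127.5956) / (577.1296 + 27.6761) = 1136.9070 / 604.8057 = 1.87979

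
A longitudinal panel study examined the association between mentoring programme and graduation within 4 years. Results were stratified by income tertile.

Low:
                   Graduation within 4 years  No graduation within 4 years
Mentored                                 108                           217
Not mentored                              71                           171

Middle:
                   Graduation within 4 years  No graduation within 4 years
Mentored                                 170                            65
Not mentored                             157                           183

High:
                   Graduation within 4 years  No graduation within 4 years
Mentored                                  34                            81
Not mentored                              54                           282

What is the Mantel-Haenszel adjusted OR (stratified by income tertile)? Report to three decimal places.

1.976

OR_MH = Σ(aᵢdᵢ/nᵢ) / Σ(bᵢcᵢ/nᵢ), where nᵢ is the stratum total.
Stratum 1 (Low): n = 567; a·d/n = 108·171/567 = 32.5714; b·c/n = 217·71/567 = 27.1728
Stratum 2 (Middle): n = 575; a·d/n = 170·183/575 = 54.1043; b·c/n = 65·157/575 = 17.7478
Stratum 3 (High): n = 451; a·d/n = 34·282/451 = 21.2594; b·c/n = 81·54/451 = 9.6984
OR_MH = (32.5714 + 54.1043 + 21.2594) / (27.1728 + 17.7478 + 9.6984) = 107.9352 / 54.6191 = 1.97614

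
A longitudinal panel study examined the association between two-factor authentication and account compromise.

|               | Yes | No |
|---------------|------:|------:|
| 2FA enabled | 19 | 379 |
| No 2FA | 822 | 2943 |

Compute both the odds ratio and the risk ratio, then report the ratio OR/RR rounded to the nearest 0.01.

0.82

Cells: a = 19, b = 379, c = 822, d = 2943.
OR = (19·2943)/(379·822) = 55917/311538 = 0.17949
Risk in exposed = 19/398 = 0.04774; risk in unexposed = 822/3765 = 0.21833; RR = 0.21866
OR/RR = 0.17949 / 0.21866 = 0.82086
The outcome is not rare, so the OR lies further from 1 than the RR.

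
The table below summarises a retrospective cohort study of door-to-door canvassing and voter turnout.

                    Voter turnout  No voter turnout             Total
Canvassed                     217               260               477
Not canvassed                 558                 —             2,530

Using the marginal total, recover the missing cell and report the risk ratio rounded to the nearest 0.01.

The missing cell is in the unexposed row: 2530 − 558 = 1972.
So a = 217, b = 260, c = 558, d = 1972.
RR = [a/(a+b)] / [c/(c+d)] = (217/477) / (558/2530) = 0.45493/0.22055 = 2.06266

2.06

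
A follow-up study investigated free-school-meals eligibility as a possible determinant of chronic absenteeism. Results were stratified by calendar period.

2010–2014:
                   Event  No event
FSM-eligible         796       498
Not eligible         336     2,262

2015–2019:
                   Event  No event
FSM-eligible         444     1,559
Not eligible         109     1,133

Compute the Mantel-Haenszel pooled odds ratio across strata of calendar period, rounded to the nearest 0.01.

6.48

OR_MH = Σ(aᵢdᵢ/nᵢ) / Σ(bᵢcᵢ/nᵢ), where nᵢ is the stratum total.
Stratum 1 (2010–2014): n = 3892; a·d/n = 796·2262/3892 = 462.6290; b·c/n = 498·336/3892 = 42.9928
Stratum 2 (2015–2019): n = 3245; a·d/n = 444·1133/3245 = 155.0237; b·c/n = 1559·109/3245 = 52.3670
OR_MH = (462.6290 + 155.0237) / (42.9928 + 52.3670) = 617.6527 / 95.3598 = 6.47707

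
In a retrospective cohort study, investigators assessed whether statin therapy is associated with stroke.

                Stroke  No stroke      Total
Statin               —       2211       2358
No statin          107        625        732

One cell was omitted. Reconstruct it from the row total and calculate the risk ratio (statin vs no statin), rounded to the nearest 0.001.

0.426

The missing cell is in the exposed row: 2358 − 2211 = 147.
So a = 147, b = 2211, c = 107, d = 625.
RR = [a/(a+b)] / [c/(c+d)] = (147/2358) / (107/732) = 0.06234/0.14617 = 0.42648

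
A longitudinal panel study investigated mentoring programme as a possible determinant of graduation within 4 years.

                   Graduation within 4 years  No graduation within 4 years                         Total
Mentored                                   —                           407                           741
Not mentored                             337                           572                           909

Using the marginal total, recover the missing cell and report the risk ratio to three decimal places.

1.216

The missing cell is in the exposed row: 741 − 407 = 334.
So a = 334, b = 407, c = 337, d = 572.
RR = [a/(a+b)] / [c/(c+d)] = (334/741) / (337/909) = 0.45074/0.37074 = 1.21580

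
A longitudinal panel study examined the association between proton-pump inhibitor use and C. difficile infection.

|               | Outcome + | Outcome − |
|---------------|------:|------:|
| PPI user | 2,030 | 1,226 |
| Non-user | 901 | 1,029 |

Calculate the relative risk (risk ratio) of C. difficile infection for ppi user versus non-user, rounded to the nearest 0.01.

1.34

Cells: a = 2030, b = 1226, c = 901, d = 1029.
Risk in exposed = 2030/3256 = 0.62346; risk in unexposed = 901/1930 = 0.46684.
RR = 0.62346 / 0.46684 = 1.33550
The risk among the exposed is 1.34 times that among the unexposed.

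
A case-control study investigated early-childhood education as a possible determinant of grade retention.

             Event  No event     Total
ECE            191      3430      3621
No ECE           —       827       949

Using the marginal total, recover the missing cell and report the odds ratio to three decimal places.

0.377

The missing cell is in the unexposed row: 949 − 827 = 122.
So a = 191, b = 3430, c = 122, d = 827.
OR = (a·d)/(b·c) = (191 × 827) / (3430 × 122) = 157957 / 418460 = 0.37747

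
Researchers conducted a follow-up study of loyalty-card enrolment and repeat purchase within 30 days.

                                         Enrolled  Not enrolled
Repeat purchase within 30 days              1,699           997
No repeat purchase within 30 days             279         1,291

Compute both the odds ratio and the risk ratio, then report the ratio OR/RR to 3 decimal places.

Reading the table with exposure as columns: a = 1699 (Enrolled, case), b = 279 (Enrolled, non-case), c = 997 (Not enrolled, case), d = 1291.
OR = (1699·1291)/(279·997) = 2193409/278163 = 7.88534
Risk in exposed = 1699/1978 = 0.85895; risk in unexposed = 997/2288 = 0.43575; RR = 1.97119
OR/RR = 7.88534 / 1.97119 = 4.00030
The outcome is not rare, so the OR lies further from 1 than the RR.

4.000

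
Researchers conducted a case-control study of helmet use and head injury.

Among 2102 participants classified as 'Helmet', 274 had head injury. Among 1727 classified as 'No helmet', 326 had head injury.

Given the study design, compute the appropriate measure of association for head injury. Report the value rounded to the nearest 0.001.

0.644

From the description: a = 274, b = 1828, c = 326, d = 1401.
This is a case-control study: participants were sampled on outcome status, so risks in the source population cannot be estimated directly — relative risk is not valid here. The odds ratio is the appropriate measure.
OR = (a·d)/(b·c) = (274 × 1401) / (1828 × 326) = 383874 / 595928 = 0.64416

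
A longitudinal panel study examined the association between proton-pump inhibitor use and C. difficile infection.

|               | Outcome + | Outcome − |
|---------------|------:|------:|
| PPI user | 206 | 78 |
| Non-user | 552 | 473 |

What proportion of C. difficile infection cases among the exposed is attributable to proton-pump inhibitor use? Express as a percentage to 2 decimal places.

25.76

Cells: a = 206, b = 78, c = 552, d = 473.
Risk in exposed = 206/284 = 0.72535; risk in unexposed = 552/1025 = 0.53854.
RR = 0.72535/0.53854 = 1.34689
AR% = (RR − 1)/RR × 100 = (1.34689 − 1)/1.34689 × 100 = 25.7552%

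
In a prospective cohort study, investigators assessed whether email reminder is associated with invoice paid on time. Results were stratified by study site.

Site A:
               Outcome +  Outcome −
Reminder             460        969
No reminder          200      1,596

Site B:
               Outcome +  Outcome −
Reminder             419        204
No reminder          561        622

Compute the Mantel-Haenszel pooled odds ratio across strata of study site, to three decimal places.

OR_MH = Σ(aᵢdᵢ/nᵢ) / Σ(bᵢcᵢ/nᵢ), where nᵢ is the stratum total.
Stratum 1 (Site A): n = 3225; a·d/n = 460·1596/3225 = 227.6465; b·c/n = 969·200/3225 = 60.0930
Stratum 2 (Site B): n = 1806; a·d/n = 419·622/1806 = 144.3068; b·c/n = 204·561/1806 = 63.3688
OR_MH = (227.6465 + 144.3068) / (60.0930 + 63.3688) = 371.9533 / 123.4618 = 3.01270

3.013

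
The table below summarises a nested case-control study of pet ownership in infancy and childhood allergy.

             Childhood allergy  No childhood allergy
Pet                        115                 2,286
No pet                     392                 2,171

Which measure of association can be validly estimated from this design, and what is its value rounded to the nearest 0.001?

0.279

Cells: a = 115, b = 2286, c = 392, d = 2171.
This is a nested case-control study: participants were sampled on outcome status, so risks in the source population cannot be estimated directly — relative risk is not valid here. The odds ratio is the appropriate measure.
OR = (a·d)/(b·c) = (115 × 2171) / (2286 × 392) = 249665 / 896112 = 0.27861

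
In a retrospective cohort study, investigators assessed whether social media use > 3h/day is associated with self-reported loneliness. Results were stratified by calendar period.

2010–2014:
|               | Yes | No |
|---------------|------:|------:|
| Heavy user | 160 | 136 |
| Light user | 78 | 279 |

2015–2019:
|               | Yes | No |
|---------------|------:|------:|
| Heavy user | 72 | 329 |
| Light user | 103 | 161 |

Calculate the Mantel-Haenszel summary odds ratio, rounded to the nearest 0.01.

OR_MH = Σ(aᵢdᵢ/nᵢ) / Σ(bᵢcᵢ/nᵢ), where nᵢ is the stratum total.
Stratum 1 (2010–2014): n = 653; a·d/n = 160·279/653 = 68.3614; b·c/n = 136·78/653 = 16.2450
Stratum 2 (2015–2019): n = 665; a·d/n = 72·161/665 = 17.4316; b·c/n = 329·103/665 = 50.9579
OR_MH = (68.3614 + 17.4316) / (16.2450 + 50.9579) = 85.7930 / 67.2029 = 1.27663

1.28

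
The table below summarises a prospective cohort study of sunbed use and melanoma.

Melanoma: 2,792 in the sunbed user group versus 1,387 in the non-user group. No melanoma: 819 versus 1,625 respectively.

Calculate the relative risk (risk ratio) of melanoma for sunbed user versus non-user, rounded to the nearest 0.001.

1.679

From the description: a = 2792, b = 819, c = 1387, d = 1625.
Risk in exposed = 2792/3611 = 0.77319; risk in unexposed = 1387/3012 = 0.46049.
RR = 0.77319 / 0.46049 = 1.67906
The risk among the exposed is 1.68 times that among the unexposed.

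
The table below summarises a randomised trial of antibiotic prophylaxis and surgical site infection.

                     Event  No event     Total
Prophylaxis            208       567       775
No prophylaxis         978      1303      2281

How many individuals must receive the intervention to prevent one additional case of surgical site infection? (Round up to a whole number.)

7

Risk in treated group = 208/775 = 0.26839; risk in control = 978/2281 = 0.42876.
Absolute risk reduction = 0.42876 − 0.26839 = 0.16037
NNT = 1 / ARR = 1 / 0.16037 = 6.235 → round up → 7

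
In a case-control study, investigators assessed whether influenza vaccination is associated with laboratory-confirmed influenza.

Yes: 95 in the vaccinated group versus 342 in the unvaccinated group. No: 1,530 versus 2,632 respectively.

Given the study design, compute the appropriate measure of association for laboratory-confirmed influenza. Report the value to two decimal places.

From the description: a = 95, b = 1530, c = 342, d = 2632.
This is a case-control study: participants were sampled on outcome status, so risks in the source population cannot be estimated directly — relative risk is not valid here. The odds ratio is the appropriate measure.
OR = (a·d)/(b·c) = (95 × 2632) / (1530 × 342) = 250040 / 523260 = 0.47785

0.48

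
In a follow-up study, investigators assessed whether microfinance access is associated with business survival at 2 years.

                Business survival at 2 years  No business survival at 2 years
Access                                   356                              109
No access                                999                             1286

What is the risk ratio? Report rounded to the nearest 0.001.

1.751

Cells: a = 356, b = 109, c = 999, d = 1286.
Risk in exposed = 356/465 = 0.76559; risk in unexposed = 999/2285 = 0.43720.
RR = 0.76559 / 0.43720 = 1.75113
The risk among the exposed is 1.75 times that among the unexposed.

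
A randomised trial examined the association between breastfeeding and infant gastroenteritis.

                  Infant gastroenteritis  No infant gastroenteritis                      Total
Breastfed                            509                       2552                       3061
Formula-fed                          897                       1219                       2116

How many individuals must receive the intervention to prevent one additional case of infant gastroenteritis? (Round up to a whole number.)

4

Risk in treated group = 509/3061 = 0.16629; risk in control = 897/2116 = 0.42391.
Absolute risk reduction = 0.42391 − 0.16629 = 0.25763
NNT = 1 / ARR = 1 / 0.25763 = 3.882 → round up → 4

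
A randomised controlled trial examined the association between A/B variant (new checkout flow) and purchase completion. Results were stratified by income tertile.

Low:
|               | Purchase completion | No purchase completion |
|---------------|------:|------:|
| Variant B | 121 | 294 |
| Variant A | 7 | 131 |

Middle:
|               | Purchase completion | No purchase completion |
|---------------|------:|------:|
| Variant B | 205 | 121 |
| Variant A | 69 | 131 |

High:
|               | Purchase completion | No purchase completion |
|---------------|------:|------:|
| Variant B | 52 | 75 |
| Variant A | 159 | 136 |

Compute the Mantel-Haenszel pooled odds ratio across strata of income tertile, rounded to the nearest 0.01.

OR_MH = Σ(aᵢdᵢ/nᵢ) / Σ(bᵢcᵢ/nᵢ), where nᵢ is the stratum total.
Stratum 1 (Low): n = 553; a·d/n = 121·131/553 = 28.6637; b·c/n = 294·7/553 = 3.7215
Stratum 2 (Middle): n = 526; a·d/n = 205·131/526 = 51.0551; b·c/n = 121·69/526 = 15.8726
Stratum 3 (High): n = 422; a·d/n = 52·136/422 = 16.7583; b·c/n = 75·159/422 = 28.2583
OR_MH = (28.6637 + 51.0551 + 16.7583) / (3.7215 + 15.8726 + 28.2583) = 96.4771 / 47.8524 = 2.01614

2.02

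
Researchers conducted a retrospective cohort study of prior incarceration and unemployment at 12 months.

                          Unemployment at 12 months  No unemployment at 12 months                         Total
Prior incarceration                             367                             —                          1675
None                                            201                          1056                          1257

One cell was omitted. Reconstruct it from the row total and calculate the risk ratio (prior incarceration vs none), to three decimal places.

The missing cell is in the exposed row: 1675 − 367 = 1308.
So a = 367, b = 1308, c = 201, d = 1056.
RR = [a/(a+b)] / [c/(c+d)] = (367/1675) / (201/1257) = 0.21910/0.15990 = 1.37022

1.370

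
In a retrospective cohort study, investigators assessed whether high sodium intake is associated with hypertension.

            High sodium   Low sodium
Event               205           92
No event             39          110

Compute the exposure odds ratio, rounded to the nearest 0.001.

6.285

Reading the table with exposure as columns: a = 205 (High sodium, case), b = 39 (High sodium, non-case), c = 92 (Low sodium, case), d = 110.
OR = (a·d)/(b·c) = (205 × 110) / (39 × 92) = 22550 / 3588 = 6.28484
The odds of hypertension are about 6.28 times as high in the high sodium group.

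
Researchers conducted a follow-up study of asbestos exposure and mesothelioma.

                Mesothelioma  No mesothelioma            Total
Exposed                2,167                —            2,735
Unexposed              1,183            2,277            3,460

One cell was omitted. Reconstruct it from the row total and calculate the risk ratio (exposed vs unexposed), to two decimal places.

2.32

The missing cell is in the exposed row: 2735 − 2167 = 568.
So a = 2167, b = 568, c = 1183, d = 2277.
RR = [a/(a+b)] / [c/(c+d)] = (2167/2735) / (1183/3460) = 0.79232/0.34191 = 2.31736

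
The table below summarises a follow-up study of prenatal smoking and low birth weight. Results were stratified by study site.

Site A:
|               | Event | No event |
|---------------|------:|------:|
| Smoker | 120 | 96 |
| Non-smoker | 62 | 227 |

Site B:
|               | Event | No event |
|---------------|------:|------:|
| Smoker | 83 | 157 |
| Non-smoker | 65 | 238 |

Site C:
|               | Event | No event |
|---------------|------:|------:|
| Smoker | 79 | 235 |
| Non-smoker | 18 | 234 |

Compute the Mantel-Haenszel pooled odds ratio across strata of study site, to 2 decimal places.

3.23

OR_MH = Σ(aᵢdᵢ/nᵢ) / Σ(bᵢcᵢ/nᵢ), where nᵢ is the stratum total.
Stratum 1 (Site A): n = 505; a·d/n = 120·227/505 = 53.9406; b·c/n = 96·62/505 = 11.7861
Stratum 2 (Site B): n = 543; a·d/n = 83·238/543 = 36.3794; b·c/n = 157·65/543 = 18.7937
Stratum 3 (Site C): n = 566; a·d/n = 79·234/566 = 32.6608; b·c/n = 235·18/566 = 7.4735
OR_MH = (53.9406 + 36.3794 + 32.6608) / (11.7861 + 18.7937 + 7.4735) = 122.9807 / 38.0534 = 3.23180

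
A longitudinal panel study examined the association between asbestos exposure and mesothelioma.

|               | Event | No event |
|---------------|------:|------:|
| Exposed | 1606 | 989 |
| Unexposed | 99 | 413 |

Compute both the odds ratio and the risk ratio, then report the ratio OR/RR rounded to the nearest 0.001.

Cells: a = 1606, b = 989, c = 99, d = 413.
OR = (1606·413)/(989·99) = 663278/97911 = 6.77430
Risk in exposed = 1606/2595 = 0.61888; risk in unexposed = 99/512 = 0.19336; RR = 3.20069
OR/RR = 6.77430 / 3.20069 = 2.11651
The outcome is not rare, so the OR lies further from 1 than the RR.

2.117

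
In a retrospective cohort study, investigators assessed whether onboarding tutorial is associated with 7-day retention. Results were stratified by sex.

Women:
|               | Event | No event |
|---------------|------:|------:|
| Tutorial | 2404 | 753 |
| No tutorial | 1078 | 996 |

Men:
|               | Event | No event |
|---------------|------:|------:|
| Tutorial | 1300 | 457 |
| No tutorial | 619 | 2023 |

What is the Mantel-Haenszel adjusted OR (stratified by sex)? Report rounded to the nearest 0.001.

OR_MH = Σ(aᵢdᵢ/nᵢ) / Σ(bᵢcᵢ/nᵢ), where nᵢ is the stratum total.
Stratum 1 (Women): n = 5231; a·d/n = 2404·996/5231 = 457.7297; b·c/n = 753·1078/5231 = 155.1776
Stratum 2 (Men): n = 4399; a·d/n = 1300·2023/4399 = 597.8404; b·c/n = 457·619/4399 = 64.3062
OR_MH = (457.7297 + 597.8404) / (155.1776 + 64.3062) = 1055.5701 / 219.4838 = 4.80933

4.809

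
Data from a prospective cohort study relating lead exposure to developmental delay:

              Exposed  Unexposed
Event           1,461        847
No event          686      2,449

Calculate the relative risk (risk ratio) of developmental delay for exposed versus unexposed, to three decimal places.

2.648

Reading the table with exposure as columns: a = 1461 (Exposed, case), b = 686 (Exposed, non-case), c = 847 (Unexposed, case), d = 2449.
Risk in exposed = 1461/2147 = 0.68048; risk in unexposed = 847/3296 = 0.25698.
RR = 0.68048 / 0.25698 = 2.64802
The risk among the exposed is 2.65 times that among the unexposed.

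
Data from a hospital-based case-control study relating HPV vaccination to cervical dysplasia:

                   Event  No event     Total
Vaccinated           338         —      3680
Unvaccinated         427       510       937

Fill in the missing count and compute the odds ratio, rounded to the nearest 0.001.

The missing cell is in the exposed row: 3680 − 338 = 3342.
So a = 338, b = 3342, c = 427, d = 510.
OR = (a·d)/(b·c) = (338 × 510) / (3342 × 427) = 172380 / 1427034 = 0.12080

0.121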